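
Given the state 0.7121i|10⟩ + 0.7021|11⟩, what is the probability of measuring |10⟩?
0.5071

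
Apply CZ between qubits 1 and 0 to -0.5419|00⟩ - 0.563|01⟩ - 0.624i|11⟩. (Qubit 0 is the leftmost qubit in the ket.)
-0.5419|00⟩ - 0.563|01⟩ + 0.624i|11⟩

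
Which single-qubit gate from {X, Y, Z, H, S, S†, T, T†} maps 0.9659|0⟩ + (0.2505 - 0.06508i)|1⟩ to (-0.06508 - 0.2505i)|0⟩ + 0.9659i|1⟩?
Y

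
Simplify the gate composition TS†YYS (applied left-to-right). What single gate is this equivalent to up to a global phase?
T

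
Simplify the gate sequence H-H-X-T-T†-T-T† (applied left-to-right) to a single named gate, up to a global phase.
X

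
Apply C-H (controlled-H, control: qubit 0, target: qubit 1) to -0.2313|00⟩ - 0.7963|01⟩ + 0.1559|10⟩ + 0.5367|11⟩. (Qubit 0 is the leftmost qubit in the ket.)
-0.2313|00⟩ - 0.7963|01⟩ + 0.4897|10⟩ - 0.2693|11⟩

C-H leaves the control-|0⟩ kets |00⟩, |01⟩ unchanged and applies H to qubit 1 on the control-|1⟩ pair (|10⟩, |11⟩).
H = [[1/√2, 1/√2], [1/√2, -1/√2]].
With a = amp(|10⟩) = 0.1559 and b = amp(|11⟩) = 0.5367:
new amp(|10⟩) = (1/√2)·a + (1/√2)·b = 0.4897
new amp(|11⟩) = (1/√2)·a + (-1/√2)·b = -0.2693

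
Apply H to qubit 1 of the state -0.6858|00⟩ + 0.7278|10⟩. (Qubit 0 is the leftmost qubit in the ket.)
-0.4849|00⟩ - 0.4849|01⟩ + 0.5146|10⟩ + 0.5146|11⟩

H on qubit 1 mixes each pair of kets that differ only in qubit 1: amplitudes (a, b) of (|…0…⟩, |…1…⟩) become ((a + b)/√2, (a − b)/√2). Kets absent from the input have amplitude 0.
(|00⟩, |01⟩): (a, b) = (-0.6858, 0) → (-0.4849, -0.4849)
(|10⟩, |11⟩): (a, b) = (0.7278, 0) → (0.5146, 0.5146)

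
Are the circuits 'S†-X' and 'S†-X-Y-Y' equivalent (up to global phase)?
Yes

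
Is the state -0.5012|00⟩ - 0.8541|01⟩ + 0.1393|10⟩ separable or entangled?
Entangled

Writing the state as a|00⟩ + b|01⟩ + c|10⟩ + d|11⟩, it is a product state iff ad − bc = 0.
Here (a, b, c, d) = (-0.5012, -0.8541, 0.1393, 0): ad − bc = (-0.5012)(0) − (-0.8541)(0.1393) = 0.119 ≠ 0, so the state is entangled.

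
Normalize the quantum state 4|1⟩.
|1⟩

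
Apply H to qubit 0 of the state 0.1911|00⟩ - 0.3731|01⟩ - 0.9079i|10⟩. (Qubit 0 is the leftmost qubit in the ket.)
(0.1351 - 0.642i)|00⟩ - 0.2638|01⟩ + (0.1351 + 0.642i)|10⟩ - 0.2638|11⟩

H on qubit 0 mixes each pair of kets that differ only in qubit 0: amplitudes (a, b) of (|…0…⟩, |…1…⟩) become ((a + b)/√2, (a − b)/√2). Kets absent from the input have amplitude 0.
(|00⟩, |10⟩): (a, b) = (0.1911, -0.9079i) → ((0.1351 - 0.642i), (0.1351 + 0.642i))
(|01⟩, |11⟩): (a, b) = (-0.3731, 0) → (-0.2638, -0.2638)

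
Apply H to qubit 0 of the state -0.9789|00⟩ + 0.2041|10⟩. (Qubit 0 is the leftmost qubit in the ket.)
-0.5479|00⟩ - 0.8365|10⟩

H on qubit 0 mixes each pair of kets that differ only in qubit 0: amplitudes (a, b) of (|…0…⟩, |…1…⟩) become ((a + b)/√2, (a − b)/√2). Kets absent from the input have amplitude 0.
(|00⟩, |10⟩): (a, b) = (-0.9789, 0.2041) → (-0.5479, -0.8365)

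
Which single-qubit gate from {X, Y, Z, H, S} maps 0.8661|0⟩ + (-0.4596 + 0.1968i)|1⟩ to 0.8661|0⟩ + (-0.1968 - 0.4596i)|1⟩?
S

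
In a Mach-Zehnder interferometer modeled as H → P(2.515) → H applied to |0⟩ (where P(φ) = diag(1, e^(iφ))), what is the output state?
(0.09498 + 0.2932i)|0⟩ + (0.905 - 0.2932i)|1⟩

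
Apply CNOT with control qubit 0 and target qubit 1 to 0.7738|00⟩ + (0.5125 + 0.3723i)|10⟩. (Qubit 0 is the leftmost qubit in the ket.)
0.7738|00⟩ + (0.5125 + 0.3723i)|11⟩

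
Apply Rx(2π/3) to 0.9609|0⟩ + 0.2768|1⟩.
(0.4805 - 0.2397i)|0⟩ + (0.1384 - 0.8322i)|1⟩

Rx(2π/3) = [[cos(θ/2), −i·sin(θ/2)], [−i·sin(θ/2), cos(θ/2)]]; θ = 2π/3, cos(θ/2) ≈ 0.5, sin(θ/2) ≈ 0.866025.
With a = amp(|0⟩) = 0.9609 and b = amp(|1⟩) = 0.2768:
new amp(|0⟩) = (0.5)·a + (-0.866025i)·b = (0.4805 - 0.2397i)
new amp(|1⟩) = (-0.866025i)·a + (0.5)·b = (0.1384 - 0.8322i)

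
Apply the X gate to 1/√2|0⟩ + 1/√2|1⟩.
1/√2|0⟩ + 1/√2|1⟩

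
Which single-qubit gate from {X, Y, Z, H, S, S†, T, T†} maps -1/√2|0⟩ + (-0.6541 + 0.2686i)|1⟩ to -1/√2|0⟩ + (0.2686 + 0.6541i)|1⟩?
S†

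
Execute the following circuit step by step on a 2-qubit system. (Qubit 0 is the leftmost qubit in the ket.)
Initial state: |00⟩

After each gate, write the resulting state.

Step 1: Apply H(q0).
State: 1/√2|00⟩ + 1/√2|10⟩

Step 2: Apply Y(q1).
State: (1/√2)i|01⟩ + (1/√2)i|11⟩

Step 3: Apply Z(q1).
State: -(1/√2)i|01⟩ - (1/√2)i|11⟩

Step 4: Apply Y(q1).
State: -1/√2|00⟩ - 1/√2|10⟩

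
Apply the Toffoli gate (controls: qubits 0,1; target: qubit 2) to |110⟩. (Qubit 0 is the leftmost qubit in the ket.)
|111⟩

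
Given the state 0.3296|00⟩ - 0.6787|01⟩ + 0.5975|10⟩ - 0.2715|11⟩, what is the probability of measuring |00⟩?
0.1086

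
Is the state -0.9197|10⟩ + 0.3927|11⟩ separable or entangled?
Separable

Writing the state as a|00⟩ + b|01⟩ + c|10⟩ + d|11⟩, it is a product state iff ad − bc = 0.
Here (a, b, c, d) = (0, 0, -0.9197, 0.3927): ad − bc = (0)(0.3927) − (0)(-0.9197) = 0, so the state is separable.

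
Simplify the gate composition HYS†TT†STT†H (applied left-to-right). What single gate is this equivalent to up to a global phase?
Y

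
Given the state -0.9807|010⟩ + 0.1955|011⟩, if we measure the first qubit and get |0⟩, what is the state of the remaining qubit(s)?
-0.9807|10⟩ + 0.1955|11⟩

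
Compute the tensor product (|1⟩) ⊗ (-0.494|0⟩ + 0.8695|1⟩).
-0.494|10⟩ + 0.8695|11⟩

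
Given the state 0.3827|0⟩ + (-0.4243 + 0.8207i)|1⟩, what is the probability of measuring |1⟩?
0.8536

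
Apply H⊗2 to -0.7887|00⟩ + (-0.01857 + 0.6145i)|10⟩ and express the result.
(-0.4036 + 0.3073i)|00⟩ + (-0.4036 + 0.3073i)|01⟩ + (-0.3851 - 0.3073i)|10⟩ + (-0.3851 - 0.3073i)|11⟩

H⊗2 gives amp(|y⟩) = (1/2) Σ_x (−1)^(x·y) amp(|x⟩), where x·y is the number of positions in which both x and y have a 1.
|00⟩: (-0.7887 + (-0.01857 + 0.6145i))/2 = (-0.4036 + 0.3073i)
|01⟩: (-0.7887 + (-0.01857 + 0.6145i))/2 = (-0.4036 + 0.3073i)
|10⟩: (-0.7887 - (-0.01857 + 0.6145i))/2 = (-0.3851 - 0.3073i)
|11⟩: (-0.7887 - (-0.01857 + 0.6145i))/2 = (-0.3851 - 0.3073i)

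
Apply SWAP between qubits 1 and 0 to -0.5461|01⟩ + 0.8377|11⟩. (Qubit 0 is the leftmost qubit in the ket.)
-0.5461|10⟩ + 0.8377|11⟩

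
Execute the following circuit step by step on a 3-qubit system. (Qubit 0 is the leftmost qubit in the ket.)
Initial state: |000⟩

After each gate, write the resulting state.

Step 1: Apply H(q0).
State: 1/√2|000⟩ + 1/√2|100⟩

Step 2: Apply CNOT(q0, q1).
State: 1/√2|000⟩ + 1/√2|110⟩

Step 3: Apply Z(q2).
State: 1/√2|000⟩ + 1/√2|110⟩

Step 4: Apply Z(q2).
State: 1/√2|000⟩ + 1/√2|110⟩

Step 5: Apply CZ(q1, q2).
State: 1/√2|000⟩ + 1/√2|110⟩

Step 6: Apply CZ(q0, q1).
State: 1/√2|000⟩ - 1/√2|110⟩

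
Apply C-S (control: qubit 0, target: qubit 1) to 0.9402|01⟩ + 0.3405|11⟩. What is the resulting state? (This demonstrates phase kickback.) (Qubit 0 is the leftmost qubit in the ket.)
0.9402|01⟩ + 0.3405i|11⟩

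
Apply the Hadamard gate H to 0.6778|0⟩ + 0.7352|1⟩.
0.9991|0⟩ - 0.04059|1⟩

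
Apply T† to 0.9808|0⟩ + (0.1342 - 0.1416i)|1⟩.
0.9808|0⟩ + (-0.005233 - 0.195i)|1⟩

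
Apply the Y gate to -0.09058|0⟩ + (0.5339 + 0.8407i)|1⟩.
(0.8407 - 0.5339i)|0⟩ - 0.09058i|1⟩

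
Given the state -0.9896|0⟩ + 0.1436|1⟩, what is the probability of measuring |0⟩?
0.9793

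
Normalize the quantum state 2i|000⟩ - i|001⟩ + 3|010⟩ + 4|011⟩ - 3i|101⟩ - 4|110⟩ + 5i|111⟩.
0.2236i|000⟩ - 0.1118i|001⟩ + 0.3354|010⟩ + 1/√5|011⟩ - 0.3354i|101⟩ - 1/√5|110⟩ + 0.559i|111⟩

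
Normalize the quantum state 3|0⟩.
|0⟩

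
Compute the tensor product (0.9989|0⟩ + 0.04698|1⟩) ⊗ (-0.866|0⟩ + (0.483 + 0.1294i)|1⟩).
-0.865|00⟩ + (0.4825 + 0.1293i)|01⟩ - 0.04068|10⟩ + (0.02269 + 0.006079i)|11⟩

amp(|b₁b₂…⟩) = product of the factor amplitudes for bits b₁, b₂, …; only kets whose every factor amplitude is nonzero survive.
|00⟩: (0.9989)(-0.866) = -0.865
|01⟩: (0.9989)(0.483 + 0.1294i) = (0.4825 + 0.1293i)
|10⟩: (0.04698)(-0.866) = -0.04068
|11⟩: (0.04698)(0.483 + 0.1294i) = (0.02269 + 0.006079i)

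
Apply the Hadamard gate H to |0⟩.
1/√2|0⟩ + 1/√2|1⟩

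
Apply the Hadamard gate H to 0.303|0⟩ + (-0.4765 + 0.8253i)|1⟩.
(-0.1227 + 0.5836i)|0⟩ + (0.5512 - 0.5836i)|1⟩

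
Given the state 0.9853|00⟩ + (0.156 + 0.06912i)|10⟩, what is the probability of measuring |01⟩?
0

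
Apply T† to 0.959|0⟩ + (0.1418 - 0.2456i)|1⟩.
0.959|0⟩ + (-0.0734 - 0.2739i)|1⟩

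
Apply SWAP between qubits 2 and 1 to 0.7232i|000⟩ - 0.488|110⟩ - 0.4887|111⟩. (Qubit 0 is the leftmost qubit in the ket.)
0.7232i|000⟩ - 0.488|101⟩ - 0.4887|111⟩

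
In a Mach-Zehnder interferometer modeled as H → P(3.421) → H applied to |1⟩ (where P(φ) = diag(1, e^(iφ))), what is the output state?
(0.9806 + 0.1379i)|0⟩ + (0.01939 - 0.1379i)|1⟩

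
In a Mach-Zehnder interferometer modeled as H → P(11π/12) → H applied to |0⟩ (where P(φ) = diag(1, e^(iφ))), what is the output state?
(0.01704 + 0.1294i)|0⟩ + (0.983 - 0.1294i)|1⟩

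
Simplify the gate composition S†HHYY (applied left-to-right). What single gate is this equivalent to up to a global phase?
S†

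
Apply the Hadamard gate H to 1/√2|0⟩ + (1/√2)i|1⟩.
(1/2 + (1/2)i)|0⟩ + (1/2 - (1/2)i)|1⟩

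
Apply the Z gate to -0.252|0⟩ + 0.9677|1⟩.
-0.252|0⟩ - 0.9677|1⟩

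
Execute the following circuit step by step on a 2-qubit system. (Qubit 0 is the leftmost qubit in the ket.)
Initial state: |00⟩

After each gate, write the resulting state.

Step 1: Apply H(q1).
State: 1/√2|00⟩ + 1/√2|01⟩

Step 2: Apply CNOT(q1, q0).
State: 1/√2|00⟩ + 1/√2|11⟩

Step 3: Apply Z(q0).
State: 1/√2|00⟩ - 1/√2|11⟩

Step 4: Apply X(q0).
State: -1/√2|01⟩ + 1/√2|10⟩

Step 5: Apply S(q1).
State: -(1/√2)i|01⟩ + 1/√2|10⟩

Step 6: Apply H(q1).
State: -(1/2)i|00⟩ + (1/2)i|01⟩ + 1/2|10⟩ + 1/2|11⟩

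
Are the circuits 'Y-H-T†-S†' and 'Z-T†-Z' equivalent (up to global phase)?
No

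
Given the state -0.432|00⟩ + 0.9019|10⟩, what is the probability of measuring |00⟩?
0.1866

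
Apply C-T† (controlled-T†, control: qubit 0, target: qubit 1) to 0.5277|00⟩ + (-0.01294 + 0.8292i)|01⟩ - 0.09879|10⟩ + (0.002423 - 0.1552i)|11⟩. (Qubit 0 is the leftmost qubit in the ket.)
0.5277|00⟩ + (-0.01294 + 0.8292i)|01⟩ - 0.09879|10⟩ + (-0.108 - 0.1115i)|11⟩

C-T† leaves the control-|0⟩ kets |00⟩, |01⟩ unchanged and applies T† to qubit 1 on the control-|1⟩ pair (|10⟩, |11⟩).
T† = [[1, 0], [0, (1/√2 - (1/√2)i)]].
With a = amp(|10⟩) = -0.09879 and b = amp(|11⟩) = (0.002423 - 0.1552i):
new amp(|10⟩) = (1)·a = -0.09879
new amp(|11⟩) = (1/√2 - (1/√2)i)·b = (-0.108 - 0.1115i)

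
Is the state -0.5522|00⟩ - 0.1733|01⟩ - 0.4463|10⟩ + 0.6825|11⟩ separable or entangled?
Entangled

Writing the state as a|00⟩ + b|01⟩ + c|10⟩ + d|11⟩, it is a product state iff ad − bc = 0.
Here (a, b, c, d) = (-0.5522, -0.1733, -0.4463, 0.6825): ad − bc = (-0.5522)(0.6825) − (-0.1733)(-0.4463) = -0.4542 ≠ 0, so the state is entangled.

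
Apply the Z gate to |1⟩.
-|1⟩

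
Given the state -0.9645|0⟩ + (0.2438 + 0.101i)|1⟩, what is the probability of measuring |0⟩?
0.9303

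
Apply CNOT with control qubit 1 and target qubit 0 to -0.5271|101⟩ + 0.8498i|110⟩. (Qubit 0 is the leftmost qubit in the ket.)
0.8498i|010⟩ - 0.5271|101⟩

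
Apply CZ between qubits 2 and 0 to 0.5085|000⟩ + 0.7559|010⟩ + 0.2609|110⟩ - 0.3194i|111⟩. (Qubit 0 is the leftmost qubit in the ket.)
0.5085|000⟩ + 0.7559|010⟩ + 0.2609|110⟩ + 0.3194i|111⟩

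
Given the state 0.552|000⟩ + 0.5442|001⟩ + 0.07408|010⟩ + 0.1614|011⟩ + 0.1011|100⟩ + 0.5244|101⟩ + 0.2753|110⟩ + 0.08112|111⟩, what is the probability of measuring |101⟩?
0.275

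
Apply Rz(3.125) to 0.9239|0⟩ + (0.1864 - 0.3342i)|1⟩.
(0.007665 - 0.9239i)|0⟩ + (0.3357 + 0.1836i)|1⟩

Rz(3.125) = [[e^(−iθ/2), 0], [0, e^(iθ/2)]] with e^(±iθ/2) = cos(θ/2) ± i·sin(θ/2); θ = 3.125, cos(θ/2) ≈ 0.00829623, sin(θ/2) ≈ 0.999966.
With a = amp(|0⟩) = 0.9239 and b = amp(|1⟩) = (0.1864 - 0.3342i):
new amp(|0⟩) = (0.00829623 - 0.999966i)·a = (0.007665 - 0.9239i)
new amp(|1⟩) = (0.00829623 + 0.999966i)·b = (0.3357 + 0.1836i)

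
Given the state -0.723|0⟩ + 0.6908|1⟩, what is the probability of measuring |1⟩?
0.4772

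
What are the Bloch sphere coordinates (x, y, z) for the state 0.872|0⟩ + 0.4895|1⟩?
(0.8537, 0, 0.5208)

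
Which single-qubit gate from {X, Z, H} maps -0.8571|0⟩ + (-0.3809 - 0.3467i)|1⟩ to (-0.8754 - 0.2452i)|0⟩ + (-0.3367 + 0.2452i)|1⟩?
H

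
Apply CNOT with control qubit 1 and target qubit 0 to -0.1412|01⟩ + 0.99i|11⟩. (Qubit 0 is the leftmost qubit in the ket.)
0.99i|01⟩ - 0.1412|11⟩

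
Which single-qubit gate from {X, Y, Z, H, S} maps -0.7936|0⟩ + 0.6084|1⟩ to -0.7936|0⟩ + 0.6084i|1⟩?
S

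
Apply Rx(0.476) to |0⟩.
0.9718|0⟩ - 0.2358i|1⟩

Rx(0.476) = [[cos(θ/2), −i·sin(θ/2)], [−i·sin(θ/2), cos(θ/2)]]; θ = 0.476, cos(θ/2) ≈ 0.971811, sin(θ/2) ≈ 0.235759.
With a = amp(|0⟩) = 1 and b = amp(|1⟩) = 0:
new amp(|0⟩) = (0.971811)·a + (-0.235759i)·b = 0.9718
new amp(|1⟩) = (-0.235759i)·a + (0.971811)·b = -0.2358i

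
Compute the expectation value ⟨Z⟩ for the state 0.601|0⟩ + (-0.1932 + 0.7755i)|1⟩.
-0.2775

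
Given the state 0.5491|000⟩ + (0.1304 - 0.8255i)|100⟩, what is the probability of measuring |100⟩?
0.6985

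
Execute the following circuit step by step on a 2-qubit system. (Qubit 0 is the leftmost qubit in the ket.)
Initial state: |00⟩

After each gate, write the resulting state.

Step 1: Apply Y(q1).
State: i|01⟩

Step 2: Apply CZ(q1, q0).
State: i|01⟩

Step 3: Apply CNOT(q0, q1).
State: i|01⟩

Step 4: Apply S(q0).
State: i|01⟩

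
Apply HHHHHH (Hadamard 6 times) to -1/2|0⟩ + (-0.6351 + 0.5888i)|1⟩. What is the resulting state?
-1/2|0⟩ + (-0.6351 + 0.5888i)|1⟩

H² = I, so an even number of Hadamards cancels: H^6 = I and the state is unchanged.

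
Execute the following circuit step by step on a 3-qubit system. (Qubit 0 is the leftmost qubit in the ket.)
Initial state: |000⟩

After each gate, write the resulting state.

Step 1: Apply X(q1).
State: |010⟩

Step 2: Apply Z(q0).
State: |010⟩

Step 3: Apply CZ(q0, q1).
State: |010⟩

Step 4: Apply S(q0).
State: |010⟩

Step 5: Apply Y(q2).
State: i|011⟩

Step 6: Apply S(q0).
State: i|011⟩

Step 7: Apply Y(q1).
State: |001⟩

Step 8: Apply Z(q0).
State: |001⟩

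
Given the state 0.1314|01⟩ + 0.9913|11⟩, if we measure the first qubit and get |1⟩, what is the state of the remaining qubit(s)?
|1⟩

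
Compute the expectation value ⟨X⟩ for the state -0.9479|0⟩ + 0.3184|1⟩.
-0.6036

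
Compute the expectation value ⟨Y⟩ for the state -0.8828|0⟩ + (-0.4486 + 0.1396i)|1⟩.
-0.2465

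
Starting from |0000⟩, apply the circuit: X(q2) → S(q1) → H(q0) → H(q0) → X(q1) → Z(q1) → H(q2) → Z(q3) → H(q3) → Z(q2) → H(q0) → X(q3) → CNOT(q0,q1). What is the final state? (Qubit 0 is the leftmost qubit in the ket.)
-1/√8|0100⟩ - 1/√8|0101⟩ - 1/√8|0110⟩ - 1/√8|0111⟩ - 1/√8|1000⟩ - 1/√8|1001⟩ - 1/√8|1010⟩ - 1/√8|1011⟩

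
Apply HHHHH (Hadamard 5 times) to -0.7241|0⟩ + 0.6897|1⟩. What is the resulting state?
-0.02432|0⟩ - 0.9997|1⟩

H² = I, so H^5 = H: a single Hadamard. With (a, b) = (-0.7241, 0.6897), H gives ((a + b)/√2, (a − b)/√2) = (-0.02432, -0.9997).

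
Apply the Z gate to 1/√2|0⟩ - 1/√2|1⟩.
1/√2|0⟩ + 1/√2|1⟩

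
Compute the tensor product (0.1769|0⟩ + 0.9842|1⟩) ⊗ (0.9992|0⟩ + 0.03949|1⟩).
0.1768|00⟩ + 0.006986|01⟩ + 0.9834|10⟩ + 0.03887|11⟩

amp(|b₁b₂…⟩) = product of the factor amplitudes for bits b₁, b₂, …; only kets whose every factor amplitude is nonzero survive.
|00⟩: (0.1769)(0.9992) = 0.1768
|01⟩: (0.1769)(0.03949) = 0.006986
|10⟩: (0.9842)(0.9992) = 0.9834
|11⟩: (0.9842)(0.03949) = 0.03887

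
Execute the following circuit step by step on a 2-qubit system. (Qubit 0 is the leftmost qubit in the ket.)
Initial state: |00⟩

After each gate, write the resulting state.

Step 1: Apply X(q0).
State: |10⟩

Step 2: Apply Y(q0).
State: -i|00⟩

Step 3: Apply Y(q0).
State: |10⟩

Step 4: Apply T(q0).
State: (1/√2 + (1/√2)i)|10⟩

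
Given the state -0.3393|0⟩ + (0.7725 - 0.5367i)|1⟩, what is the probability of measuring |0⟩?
0.1151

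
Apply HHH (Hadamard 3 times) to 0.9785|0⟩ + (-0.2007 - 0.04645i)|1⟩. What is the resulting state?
(0.55 - 0.03285i)|0⟩ + (0.8338 + 0.03285i)|1⟩

H² = I, so H^3 = H: a single Hadamard. With (a, b) = (0.9785, (-0.2007 - 0.04645i)), H gives ((a + b)/√2, (a − b)/√2) = ((0.55 - 0.03285i), (0.8338 + 0.03285i)).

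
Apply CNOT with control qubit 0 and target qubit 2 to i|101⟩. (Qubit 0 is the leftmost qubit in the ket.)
i|100⟩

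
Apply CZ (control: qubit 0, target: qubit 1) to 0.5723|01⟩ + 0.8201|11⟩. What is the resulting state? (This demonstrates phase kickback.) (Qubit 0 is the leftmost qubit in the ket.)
0.5723|01⟩ - 0.8201|11⟩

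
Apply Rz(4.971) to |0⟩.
(-0.7924 - 0.61i)|0⟩

Rz(4.971) = [[e^(−iθ/2), 0], [0, e^(iθ/2)]] with e^(±iθ/2) = cos(θ/2) ± i·sin(θ/2); θ = 4.971, cos(θ/2) ≈ -0.792382, sin(θ/2) ≈ 0.610025.
With a = amp(|0⟩) = 1 and b = amp(|1⟩) = 0:
new amp(|0⟩) = (-0.792382 - 0.610025i)·a = (-0.7924 - 0.61i)
new amp(|1⟩) = (-0.792382 + 0.610025i)·b = 0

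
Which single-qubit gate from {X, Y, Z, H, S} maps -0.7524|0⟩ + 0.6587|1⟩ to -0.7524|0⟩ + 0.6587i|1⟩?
S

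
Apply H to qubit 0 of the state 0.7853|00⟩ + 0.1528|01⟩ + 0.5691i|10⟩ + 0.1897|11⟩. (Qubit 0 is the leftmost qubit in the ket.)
(0.5553 + 0.4024i)|00⟩ + 0.2422|01⟩ + (0.5553 - 0.4024i)|10⟩ - 0.02609|11⟩

H on qubit 0 mixes each pair of kets that differ only in qubit 0: amplitudes (a, b) of (|…0…⟩, |…1…⟩) become ((a + b)/√2, (a − b)/√2). Kets absent from the input have amplitude 0.
(|00⟩, |10⟩): (a, b) = (0.7853, 0.5691i) → ((0.5553 + 0.4024i), (0.5553 - 0.4024i))
(|01⟩, |11⟩): (a, b) = (0.1528, 0.1897) → (0.2422, -0.02609)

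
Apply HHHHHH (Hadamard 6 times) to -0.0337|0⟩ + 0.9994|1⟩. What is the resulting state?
-0.0337|0⟩ + 0.9994|1⟩

H² = I, so an even number of Hadamards cancels: H^6 = I and the state is unchanged.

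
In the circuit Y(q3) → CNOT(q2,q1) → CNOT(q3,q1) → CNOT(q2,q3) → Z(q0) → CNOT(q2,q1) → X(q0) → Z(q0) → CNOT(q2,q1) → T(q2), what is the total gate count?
10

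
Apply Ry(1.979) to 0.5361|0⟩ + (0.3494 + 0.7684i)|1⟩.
(0.002365 - 0.6422i)|0⟩ + (0.6399 + 0.4219i)|1⟩

Ry(1.979) = [[cos(θ/2), −sin(θ/2)], [sin(θ/2), cos(θ/2)]]; θ = 1.979, cos(θ/2) ≈ 0.549108, sin(θ/2) ≈ 0.835752.
With a = amp(|0⟩) = 0.5361 and b = amp(|1⟩) = (0.3494 + 0.7684i):
new amp(|0⟩) = (0.549108)·a + (-0.835752)·b = (0.002365 - 0.6422i)
new amp(|1⟩) = (0.835752)·a + (0.549108)·b = (0.6399 + 0.4219i)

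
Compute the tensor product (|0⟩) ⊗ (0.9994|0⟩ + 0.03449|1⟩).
0.9994|00⟩ + 0.03449|01⟩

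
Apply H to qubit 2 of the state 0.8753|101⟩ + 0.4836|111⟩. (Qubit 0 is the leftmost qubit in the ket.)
0.6189|100⟩ - 0.6189|101⟩ + 0.342|110⟩ - 0.342|111⟩

H on qubit 2 mixes each pair of kets that differ only in qubit 2: amplitudes (a, b) of (|…0…⟩, |…1…⟩) become ((a + b)/√2, (a − b)/√2). Kets absent from the input have amplitude 0.
(|100⟩, |101⟩): (a, b) = (0, 0.8753) → (0.6189, -0.6189)
(|110⟩, |111⟩): (a, b) = (0, 0.4836) → (0.342, -0.342)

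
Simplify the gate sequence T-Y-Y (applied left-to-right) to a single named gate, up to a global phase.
T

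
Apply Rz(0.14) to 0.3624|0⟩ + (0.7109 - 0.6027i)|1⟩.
(0.3615 - 0.02535i)|0⟩ + (0.7513 - 0.5515i)|1⟩

Rz(0.14) = [[e^(−iθ/2), 0], [0, e^(iθ/2)]] with e^(±iθ/2) = cos(θ/2) ± i·sin(θ/2); θ = 0.14, cos(θ/2) ≈ 0.997551, sin(θ/2) ≈ 0.0699428.
With a = amp(|0⟩) = 0.3624 and b = amp(|1⟩) = (0.7109 - 0.6027i):
new amp(|0⟩) = (0.997551 - 0.0699428i)·a = (0.3615 - 0.02535i)
new amp(|1⟩) = (0.997551 + 0.0699428i)·b = (0.7513 - 0.5515i)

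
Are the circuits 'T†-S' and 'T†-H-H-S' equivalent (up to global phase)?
Yes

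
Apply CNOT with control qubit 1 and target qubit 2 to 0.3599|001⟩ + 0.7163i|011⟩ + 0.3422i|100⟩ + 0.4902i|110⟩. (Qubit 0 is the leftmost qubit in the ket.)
0.3599|001⟩ + 0.7163i|010⟩ + 0.3422i|100⟩ + 0.4902i|111⟩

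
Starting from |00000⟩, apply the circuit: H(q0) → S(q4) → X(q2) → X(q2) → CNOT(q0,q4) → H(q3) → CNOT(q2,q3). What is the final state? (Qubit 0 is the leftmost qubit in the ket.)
1/2|00000⟩ + 1/2|00010⟩ + 1/2|10001⟩ + 1/2|10011⟩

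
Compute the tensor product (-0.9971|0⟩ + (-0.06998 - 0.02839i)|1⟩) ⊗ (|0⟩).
-0.9971|00⟩ + (-0.06998 - 0.02839i)|10⟩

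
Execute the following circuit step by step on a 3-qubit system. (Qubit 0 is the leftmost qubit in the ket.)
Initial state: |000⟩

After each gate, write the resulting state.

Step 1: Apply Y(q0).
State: i|100⟩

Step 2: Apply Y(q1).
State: -|110⟩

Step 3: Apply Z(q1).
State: |110⟩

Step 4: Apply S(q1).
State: i|110⟩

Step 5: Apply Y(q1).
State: |100⟩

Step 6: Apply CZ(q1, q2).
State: |100⟩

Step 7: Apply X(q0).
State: |000⟩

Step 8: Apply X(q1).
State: |010⟩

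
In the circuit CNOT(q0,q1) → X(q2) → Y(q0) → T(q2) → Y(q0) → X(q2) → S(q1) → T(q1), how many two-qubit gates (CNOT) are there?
1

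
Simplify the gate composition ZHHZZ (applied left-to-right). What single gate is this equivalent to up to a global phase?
Z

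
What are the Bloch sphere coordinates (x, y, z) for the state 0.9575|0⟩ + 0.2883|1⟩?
(0.5521, 0, 0.8337)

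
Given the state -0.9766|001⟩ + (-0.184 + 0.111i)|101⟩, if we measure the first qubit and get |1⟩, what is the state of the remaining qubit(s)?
(-0.8563 + 0.5165i)|01⟩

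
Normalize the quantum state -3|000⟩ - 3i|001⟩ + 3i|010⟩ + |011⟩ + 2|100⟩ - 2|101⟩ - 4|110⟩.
-0.416|000⟩ - 0.416i|001⟩ + 0.416i|010⟩ + 0.1387|011⟩ + 0.2774|100⟩ - 0.2774|101⟩ - 0.5547|110⟩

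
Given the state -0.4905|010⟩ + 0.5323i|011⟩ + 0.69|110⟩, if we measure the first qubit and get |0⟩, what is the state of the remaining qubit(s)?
-0.6776|10⟩ + 0.7354i|11⟩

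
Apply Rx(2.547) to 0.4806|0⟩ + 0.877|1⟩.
(0.1408 - 0.8385i)|0⟩ + (0.2569 - 0.4595i)|1⟩

Rx(2.547) = [[cos(θ/2), −i·sin(θ/2)], [−i·sin(θ/2), cos(θ/2)]]; θ = 2.547, cos(θ/2) ≈ 0.292936, sin(θ/2) ≈ 0.956132.
With a = amp(|0⟩) = 0.4806 and b = amp(|1⟩) = 0.877:
new amp(|0⟩) = (0.292936)·a + (-0.956132i)·b = (0.1408 - 0.8385i)
new amp(|1⟩) = (-0.956132i)·a + (0.292936)·b = (0.2569 - 0.4595i)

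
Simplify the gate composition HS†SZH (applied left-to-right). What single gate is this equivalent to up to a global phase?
X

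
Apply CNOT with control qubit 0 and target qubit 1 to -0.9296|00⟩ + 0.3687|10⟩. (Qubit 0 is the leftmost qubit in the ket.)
-0.9296|00⟩ + 0.3687|11⟩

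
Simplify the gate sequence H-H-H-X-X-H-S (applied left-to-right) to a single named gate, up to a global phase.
S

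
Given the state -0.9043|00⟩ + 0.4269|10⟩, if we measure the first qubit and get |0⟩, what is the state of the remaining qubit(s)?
-|0⟩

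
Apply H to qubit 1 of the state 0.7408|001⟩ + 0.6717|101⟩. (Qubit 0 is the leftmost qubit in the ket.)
0.5238|001⟩ + 0.5238|011⟩ + 0.475|101⟩ + 0.475|111⟩

H on qubit 1 mixes each pair of kets that differ only in qubit 1: amplitudes (a, b) of (|…0…⟩, |…1…⟩) become ((a + b)/√2, (a − b)/√2). Kets absent from the input have amplitude 0.
(|001⟩, |011⟩): (a, b) = (0.7408, 0) → (0.5238, 0.5238)
(|101⟩, |111⟩): (a, b) = (0.6717, 0) → (0.475, 0.475)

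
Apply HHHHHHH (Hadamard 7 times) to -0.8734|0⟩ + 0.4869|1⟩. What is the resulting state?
-0.2733|0⟩ - 0.9619|1⟩

H² = I, so H^7 = H: a single Hadamard. With (a, b) = (-0.8734, 0.4869), H gives ((a + b)/√2, (a − b)/√2) = (-0.2733, -0.9619).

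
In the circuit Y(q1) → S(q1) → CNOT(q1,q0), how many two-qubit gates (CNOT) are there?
1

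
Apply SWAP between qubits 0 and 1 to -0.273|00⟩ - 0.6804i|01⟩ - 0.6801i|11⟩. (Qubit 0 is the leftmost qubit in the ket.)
-0.273|00⟩ - 0.6804i|10⟩ - 0.6801i|11⟩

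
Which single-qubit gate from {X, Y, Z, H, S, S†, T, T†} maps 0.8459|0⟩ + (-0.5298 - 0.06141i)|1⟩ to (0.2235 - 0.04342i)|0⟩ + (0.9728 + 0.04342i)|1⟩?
H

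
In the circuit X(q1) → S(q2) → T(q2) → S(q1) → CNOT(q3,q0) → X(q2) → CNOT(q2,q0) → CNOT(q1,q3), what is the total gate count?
8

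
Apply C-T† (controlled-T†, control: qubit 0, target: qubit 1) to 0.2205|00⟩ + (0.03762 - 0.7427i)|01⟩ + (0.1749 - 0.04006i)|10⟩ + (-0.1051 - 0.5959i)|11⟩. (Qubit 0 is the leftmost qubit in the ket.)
0.2205|00⟩ + (0.03762 - 0.7427i)|01⟩ + (0.1749 - 0.04006i)|10⟩ + (-0.4957 - 0.347i)|11⟩

C-T† leaves the control-|0⟩ kets |00⟩, |01⟩ unchanged and applies T† to qubit 1 on the control-|1⟩ pair (|10⟩, |11⟩).
T† = [[1, 0], [0, (1/√2 - (1/√2)i)]].
With a = amp(|10⟩) = (0.1749 - 0.04006i) and b = amp(|11⟩) = (-0.1051 - 0.5959i):
new amp(|10⟩) = (1)·a = (0.1749 - 0.04006i)
new amp(|11⟩) = (1/√2 - (1/√2)i)·b = (-0.4957 - 0.347i)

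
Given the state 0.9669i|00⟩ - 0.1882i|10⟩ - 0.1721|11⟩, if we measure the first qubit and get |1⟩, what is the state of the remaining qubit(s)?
-0.738i|0⟩ - 0.6748|1⟩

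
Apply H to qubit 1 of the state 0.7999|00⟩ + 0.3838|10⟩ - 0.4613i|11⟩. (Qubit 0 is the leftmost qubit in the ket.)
0.5656|00⟩ + 0.5656|01⟩ + (0.2714 - 0.3262i)|10⟩ + (0.2714 + 0.3262i)|11⟩

H on qubit 1 mixes each pair of kets that differ only in qubit 1: amplitudes (a, b) of (|…0…⟩, |…1…⟩) become ((a + b)/√2, (a − b)/√2). Kets absent from the input have amplitude 0.
(|00⟩, |01⟩): (a, b) = (0.7999, 0) → (0.5656, 0.5656)
(|10⟩, |11⟩): (a, b) = (0.3838, -0.4613i) → ((0.2714 - 0.3262i), (0.2714 + 0.3262i))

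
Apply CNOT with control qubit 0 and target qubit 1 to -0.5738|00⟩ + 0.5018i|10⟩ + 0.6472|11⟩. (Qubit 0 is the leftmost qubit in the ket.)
-0.5738|00⟩ + 0.6472|10⟩ + 0.5018i|11⟩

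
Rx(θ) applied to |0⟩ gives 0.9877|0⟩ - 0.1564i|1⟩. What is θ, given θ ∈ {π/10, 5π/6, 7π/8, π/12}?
π/10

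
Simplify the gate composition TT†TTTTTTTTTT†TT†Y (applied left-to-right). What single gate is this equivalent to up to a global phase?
Y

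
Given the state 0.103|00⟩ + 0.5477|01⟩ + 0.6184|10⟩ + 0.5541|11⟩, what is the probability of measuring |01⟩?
0.3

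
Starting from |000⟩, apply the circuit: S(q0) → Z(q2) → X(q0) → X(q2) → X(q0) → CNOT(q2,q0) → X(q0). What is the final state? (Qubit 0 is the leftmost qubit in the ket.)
|001⟩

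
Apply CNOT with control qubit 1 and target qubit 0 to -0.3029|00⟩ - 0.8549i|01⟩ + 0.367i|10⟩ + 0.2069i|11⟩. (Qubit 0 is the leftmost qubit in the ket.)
-0.3029|00⟩ + 0.2069i|01⟩ + 0.367i|10⟩ - 0.8549i|11⟩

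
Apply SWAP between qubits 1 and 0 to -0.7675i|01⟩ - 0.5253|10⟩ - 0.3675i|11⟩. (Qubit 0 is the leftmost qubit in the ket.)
-0.5253|01⟩ - 0.7675i|10⟩ - 0.3675i|11⟩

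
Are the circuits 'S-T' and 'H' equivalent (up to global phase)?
No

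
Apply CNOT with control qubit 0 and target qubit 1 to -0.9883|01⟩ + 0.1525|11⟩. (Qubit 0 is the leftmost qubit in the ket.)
-0.9883|01⟩ + 0.1525|10⟩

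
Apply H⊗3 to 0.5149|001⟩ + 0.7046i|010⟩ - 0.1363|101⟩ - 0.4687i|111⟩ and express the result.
(0.1339 + 0.0834i)|000⟩ + (-0.1339 + 0.4148i)|001⟩ + (0.1339 - 0.0834i)|010⟩ + (-0.1339 - 0.4148i)|011⟩ + (0.2302 + 0.4148i)|100⟩ + (-0.2302 + 0.0834i)|101⟩ + (0.2302 - 0.4148i)|110⟩ + (-0.2302 - 0.0834i)|111⟩

H⊗3 gives amp(|y⟩) = (1/2√2) Σ_x (−1)^(x·y) amp(|x⟩), where x·y is the number of positions in which both x and y have a 1.
|000⟩: (0.5149 + 0.7046i - 0.1363 - 0.4687i)/(2√2) = (0.1339 + 0.0834i)
|001⟩: (-0.5149 + 0.7046i + 0.1363 + 0.4687i)/(2√2) = (-0.1339 + 0.4148i)
|010⟩: (0.5149 - 0.7046i - 0.1363 + 0.4687i)/(2√2) = (0.1339 - 0.0834i)
|011⟩: (-0.5149 - 0.7046i + 0.1363 - 0.4687i)/(2√2) = (-0.1339 - 0.4148i)
|100⟩: (0.5149 + 0.7046i + 0.1363 + 0.4687i)/(2√2) = (0.2302 + 0.4148i)
|101⟩: (-0.5149 + 0.7046i - 0.1363 - 0.4687i)/(2√2) = (-0.2302 + 0.0834i)
|110⟩: (0.5149 - 0.7046i + 0.1363 - 0.4687i)/(2√2) = (0.2302 - 0.4148i)
|111⟩: (-0.5149 - 0.7046i - 0.1363 + 0.4687i)/(2√2) = (-0.2302 - 0.0834i)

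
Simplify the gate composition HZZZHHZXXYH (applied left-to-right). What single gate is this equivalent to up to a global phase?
Y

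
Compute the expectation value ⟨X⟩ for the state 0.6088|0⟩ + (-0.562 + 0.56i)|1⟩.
-0.6843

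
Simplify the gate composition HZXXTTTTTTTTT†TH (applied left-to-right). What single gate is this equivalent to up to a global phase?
X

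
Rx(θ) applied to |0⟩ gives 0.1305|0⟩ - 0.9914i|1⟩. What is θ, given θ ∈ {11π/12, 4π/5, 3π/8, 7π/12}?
11π/12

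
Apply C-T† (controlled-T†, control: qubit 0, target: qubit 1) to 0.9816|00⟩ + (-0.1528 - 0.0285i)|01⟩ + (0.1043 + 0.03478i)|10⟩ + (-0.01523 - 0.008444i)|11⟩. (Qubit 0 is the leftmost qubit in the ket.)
0.9816|00⟩ + (-0.1528 - 0.0285i)|01⟩ + (0.1043 + 0.03478i)|10⟩ + (-0.01674 + 0.004798i)|11⟩

C-T† leaves the control-|0⟩ kets |00⟩, |01⟩ unchanged and applies T† to qubit 1 on the control-|1⟩ pair (|10⟩, |11⟩).
T† = [[1, 0], [0, (1/√2 - (1/√2)i)]].
With a = amp(|10⟩) = (0.1043 + 0.03478i) and b = amp(|11⟩) = (-0.01523 - 0.008444i):
new amp(|10⟩) = (1)·a = (0.1043 + 0.03478i)
new amp(|11⟩) = (1/√2 - (1/√2)i)·b = (-0.01674 + 0.004798i)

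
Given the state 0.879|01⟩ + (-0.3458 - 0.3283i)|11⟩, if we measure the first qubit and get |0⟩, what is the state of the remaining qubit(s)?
|1⟩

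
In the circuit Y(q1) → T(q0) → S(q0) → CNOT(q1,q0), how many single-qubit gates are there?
3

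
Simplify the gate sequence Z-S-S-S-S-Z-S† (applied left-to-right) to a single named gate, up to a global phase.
S†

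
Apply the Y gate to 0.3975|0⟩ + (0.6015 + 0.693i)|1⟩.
(0.693 - 0.6015i)|0⟩ + 0.3975i|1⟩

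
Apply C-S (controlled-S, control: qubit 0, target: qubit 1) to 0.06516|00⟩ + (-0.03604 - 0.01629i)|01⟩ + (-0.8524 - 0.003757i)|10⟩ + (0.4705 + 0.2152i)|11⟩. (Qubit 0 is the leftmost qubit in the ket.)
0.06516|00⟩ + (-0.03604 - 0.01629i)|01⟩ + (-0.8524 - 0.003757i)|10⟩ + (-0.2152 + 0.4705i)|11⟩

C-S leaves the control-|0⟩ kets |00⟩, |01⟩ unchanged and applies S to qubit 1 on the control-|1⟩ pair (|10⟩, |11⟩).
S = [[1, 0], [0, i]].
With a = amp(|10⟩) = (-0.8524 - 0.003757i) and b = amp(|11⟩) = (0.4705 + 0.2152i):
new amp(|10⟩) = (1)·a = (-0.8524 - 0.003757i)
new amp(|11⟩) = (i)·b = (-0.2152 + 0.4705i)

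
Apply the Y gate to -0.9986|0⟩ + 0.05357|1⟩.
-0.05357i|0⟩ - 0.9986i|1⟩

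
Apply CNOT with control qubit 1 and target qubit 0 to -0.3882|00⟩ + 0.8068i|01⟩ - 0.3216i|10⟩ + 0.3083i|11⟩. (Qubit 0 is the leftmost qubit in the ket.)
-0.3882|00⟩ + 0.3083i|01⟩ - 0.3216i|10⟩ + 0.8068i|11⟩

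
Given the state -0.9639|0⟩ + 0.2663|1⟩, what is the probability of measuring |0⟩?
0.9291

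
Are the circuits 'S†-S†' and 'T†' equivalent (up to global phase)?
No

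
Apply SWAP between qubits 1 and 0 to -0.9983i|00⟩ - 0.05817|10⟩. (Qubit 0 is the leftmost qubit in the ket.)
-0.9983i|00⟩ - 0.05817|01⟩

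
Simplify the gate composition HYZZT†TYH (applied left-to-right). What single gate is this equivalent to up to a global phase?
I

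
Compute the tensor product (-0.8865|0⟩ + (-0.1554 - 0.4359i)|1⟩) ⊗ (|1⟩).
-0.8865|01⟩ + (-0.1554 - 0.4359i)|11⟩

amp(|b₁b₂…⟩) = product of the factor amplitudes for bits b₁, b₂, …; only kets whose every factor amplitude is nonzero survive.
|01⟩: (-0.8865)(1) = -0.8865
|11⟩: (-0.1554 - 0.4359i)(1) = (-0.1554 - 0.4359i)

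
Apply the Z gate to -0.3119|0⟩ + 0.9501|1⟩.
-0.3119|0⟩ - 0.9501|1⟩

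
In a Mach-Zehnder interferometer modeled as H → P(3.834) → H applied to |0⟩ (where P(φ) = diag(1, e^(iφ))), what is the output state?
(0.1151 - 0.3192i)|0⟩ + (0.8849 + 0.3192i)|1⟩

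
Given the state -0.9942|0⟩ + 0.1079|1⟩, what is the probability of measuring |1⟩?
0.01164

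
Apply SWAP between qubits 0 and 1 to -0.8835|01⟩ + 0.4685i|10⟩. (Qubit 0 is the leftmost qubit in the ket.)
0.4685i|01⟩ - 0.8835|10⟩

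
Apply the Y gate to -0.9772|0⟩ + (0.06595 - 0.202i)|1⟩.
(-0.202 - 0.06595i)|0⟩ - 0.9772i|1⟩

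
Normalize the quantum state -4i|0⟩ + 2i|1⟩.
-0.8944i|0⟩ + (1/√5)i|1⟩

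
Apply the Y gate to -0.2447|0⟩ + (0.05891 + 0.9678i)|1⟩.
(0.9678 - 0.05891i)|0⟩ - 0.2447i|1⟩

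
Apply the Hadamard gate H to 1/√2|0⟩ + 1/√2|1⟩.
|0⟩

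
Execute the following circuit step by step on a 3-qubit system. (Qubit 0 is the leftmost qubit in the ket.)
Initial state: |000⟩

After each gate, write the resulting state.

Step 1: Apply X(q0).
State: |100⟩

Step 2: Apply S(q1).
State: |100⟩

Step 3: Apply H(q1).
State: 1/√2|100⟩ + 1/√2|110⟩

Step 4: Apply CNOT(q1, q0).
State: 1/√2|010⟩ + 1/√2|100⟩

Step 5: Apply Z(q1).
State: -1/√2|010⟩ + 1/√2|100⟩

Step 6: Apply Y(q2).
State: -(1/√2)i|011⟩ + (1/√2)i|101⟩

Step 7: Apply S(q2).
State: 1/√2|011⟩ - 1/√2|101⟩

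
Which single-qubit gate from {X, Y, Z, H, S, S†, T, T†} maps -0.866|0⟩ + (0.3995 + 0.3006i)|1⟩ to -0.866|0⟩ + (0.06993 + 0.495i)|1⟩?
T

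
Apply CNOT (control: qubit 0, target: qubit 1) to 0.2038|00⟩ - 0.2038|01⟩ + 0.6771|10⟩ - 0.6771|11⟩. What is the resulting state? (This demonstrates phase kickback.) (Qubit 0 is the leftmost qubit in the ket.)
0.2038|00⟩ - 0.2038|01⟩ - 0.6771|10⟩ + 0.6771|11⟩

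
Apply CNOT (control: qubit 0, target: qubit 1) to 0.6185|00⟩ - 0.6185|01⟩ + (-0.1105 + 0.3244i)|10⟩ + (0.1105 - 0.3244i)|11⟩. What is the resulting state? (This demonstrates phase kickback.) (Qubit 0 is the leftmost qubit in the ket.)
0.6185|00⟩ - 0.6185|01⟩ + (0.1105 - 0.3244i)|10⟩ + (-0.1105 + 0.3244i)|11⟩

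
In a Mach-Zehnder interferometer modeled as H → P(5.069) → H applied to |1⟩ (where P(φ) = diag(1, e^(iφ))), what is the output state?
(0.3254 + 0.4685i)|0⟩ + (0.6746 - 0.4685i)|1⟩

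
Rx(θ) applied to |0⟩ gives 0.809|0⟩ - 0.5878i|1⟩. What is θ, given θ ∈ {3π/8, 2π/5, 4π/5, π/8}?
2π/5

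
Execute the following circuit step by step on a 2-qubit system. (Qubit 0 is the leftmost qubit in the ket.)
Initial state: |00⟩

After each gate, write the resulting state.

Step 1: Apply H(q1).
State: 1/√2|00⟩ + 1/√2|01⟩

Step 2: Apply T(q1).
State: 1/√2|00⟩ + (1/2 + (1/2)i)|01⟩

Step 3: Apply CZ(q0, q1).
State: 1/√2|00⟩ + (1/2 + (1/2)i)|01⟩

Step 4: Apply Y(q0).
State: (1/√2)i|10⟩ + (-1/2 + (1/2)i)|11⟩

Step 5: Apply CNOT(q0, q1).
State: (-1/2 + (1/2)i)|10⟩ + (1/√2)i|11⟩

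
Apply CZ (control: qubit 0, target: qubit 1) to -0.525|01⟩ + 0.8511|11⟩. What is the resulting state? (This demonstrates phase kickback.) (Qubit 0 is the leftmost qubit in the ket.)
-0.525|01⟩ - 0.8511|11⟩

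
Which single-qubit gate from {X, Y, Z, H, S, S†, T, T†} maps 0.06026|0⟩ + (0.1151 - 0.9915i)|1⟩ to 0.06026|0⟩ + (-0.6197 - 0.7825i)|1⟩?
T†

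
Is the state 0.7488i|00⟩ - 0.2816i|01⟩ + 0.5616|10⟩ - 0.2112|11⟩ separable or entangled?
Separable

Writing the state as a|00⟩ + b|01⟩ + c|10⟩ + d|11⟩, it is a product state iff ad − bc = 0.
Here (a, b, c, d) = (0.7488i, -0.2816i, 0.5616, -0.2112): ad − bc = (0.7488i)(-0.2112) − (-0.2816i)(0.5616) = 0, so the state is separable.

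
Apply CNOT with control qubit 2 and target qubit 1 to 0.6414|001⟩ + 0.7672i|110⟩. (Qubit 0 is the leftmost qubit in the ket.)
0.6414|011⟩ + 0.7672i|110⟩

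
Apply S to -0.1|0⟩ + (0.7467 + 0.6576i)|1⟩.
-0.1|0⟩ + (-0.6576 + 0.7467i)|1⟩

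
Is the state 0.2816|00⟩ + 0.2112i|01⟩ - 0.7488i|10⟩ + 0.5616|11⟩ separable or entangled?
Separable

Writing the state as a|00⟩ + b|01⟩ + c|10⟩ + d|11⟩, it is a product state iff ad − bc = 0.
Here (a, b, c, d) = (0.2816, 0.2112i, -0.7488i, 0.5616): ad − bc = (0.2816)(0.5616) − (0.2112i)(-0.7488i) = 0, so the state is separable.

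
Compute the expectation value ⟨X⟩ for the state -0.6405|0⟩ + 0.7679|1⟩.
-0.9837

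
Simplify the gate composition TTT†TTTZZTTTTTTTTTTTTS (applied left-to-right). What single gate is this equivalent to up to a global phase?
S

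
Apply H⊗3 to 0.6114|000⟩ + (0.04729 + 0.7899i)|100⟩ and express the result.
(0.2329 + 0.2793i)|000⟩ + (0.2329 + 0.2793i)|001⟩ + (0.2329 + 0.2793i)|010⟩ + (0.2329 + 0.2793i)|011⟩ + (0.1994 - 0.2793i)|100⟩ + (0.1994 - 0.2793i)|101⟩ + (0.1994 - 0.2793i)|110⟩ + (0.1994 - 0.2793i)|111⟩

H⊗3 gives amp(|y⟩) = (1/2√2) Σ_x (−1)^(x·y) amp(|x⟩), where x·y is the number of positions in which both x and y have a 1.
|000⟩: (0.6114 + (0.04729 + 0.7899i))/(2√2) = (0.2329 + 0.2793i)
|001⟩: (0.6114 + (0.04729 + 0.7899i))/(2√2) = (0.2329 + 0.2793i)
|010⟩: (0.6114 + (0.04729 + 0.7899i))/(2√2) = (0.2329 + 0.2793i)
|011⟩: (0.6114 + (0.04729 + 0.7899i))/(2√2) = (0.2329 + 0.2793i)
|100⟩: (0.6114 - (0.04729 + 0.7899i))/(2√2) = (0.1994 - 0.2793i)
|101⟩: (0.6114 - (0.04729 + 0.7899i))/(2√2) = (0.1994 - 0.2793i)
|110⟩: (0.6114 - (0.04729 + 0.7899i))/(2√2) = (0.1994 - 0.2793i)
|111⟩: (0.6114 - (0.04729 + 0.7899i))/(2√2) = (0.1994 - 0.2793i)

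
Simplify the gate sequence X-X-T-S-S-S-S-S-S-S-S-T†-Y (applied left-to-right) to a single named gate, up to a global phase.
Y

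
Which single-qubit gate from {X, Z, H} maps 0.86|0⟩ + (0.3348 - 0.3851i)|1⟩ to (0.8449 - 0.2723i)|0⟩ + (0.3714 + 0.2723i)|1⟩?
H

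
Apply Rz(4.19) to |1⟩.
(-0.5005 + 0.8657i)|1⟩

Rz(4.19) = [[e^(−iθ/2), 0], [0, e^(iθ/2)]] with e^(±iθ/2) = cos(θ/2) ± i·sin(θ/2); θ = 4.19, cos(θ/2) ≈ -0.500524, sin(θ/2) ≈ 0.865723.
With a = amp(|0⟩) = 0 and b = amp(|1⟩) = 1:
new amp(|0⟩) = (-0.500524 - 0.865723i)·a = 0
new amp(|1⟩) = (-0.500524 + 0.865723i)·b = (-0.5005 + 0.8657i)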